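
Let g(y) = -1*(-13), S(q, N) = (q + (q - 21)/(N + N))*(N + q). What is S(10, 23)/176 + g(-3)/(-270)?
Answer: 177061/99360 ≈ 1.7820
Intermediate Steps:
S(q, N) = (N + q)*(q + (-21 + q)/(2*N)) (S(q, N) = (q + (-21 + q)/((2*N)))*(N + q) = (q + (-21 + q)*(1/(2*N)))*(N + q) = (q + (-21 + q)/(2*N))*(N + q) = (N + q)*(q + (-21 + q)/(2*N)))
g(y) = 13
S(10, 23)/176 + g(-3)/(-270) = ((½)*(10² - 21*10 + 23*(-21 + 10 + 2*10² + 2*23*10))/23)/176 + 13/(-270) = ((½)*(1/23)*(100 - 210 + 23*(-21 + 10 + 2*100 + 460)))*(1/176) + 13*(-1/270) = ((½)*(1/23)*(100 - 210 + 23*(-21 + 10 + 200 + 460)))*(1/176) - 13/270 = ((½)*(1/23)*(100 - 210 + 23*649))*(1/176) - 13/270 = ((½)*(1/23)*(100 - 210 + 14927))*(1/176) - 13/270 = ((½)*(1/23)*14817)*(1/176) - 13/270 = (14817/46)*(1/176) - 13/270 = 1347/736 - 13/270 = 177061/99360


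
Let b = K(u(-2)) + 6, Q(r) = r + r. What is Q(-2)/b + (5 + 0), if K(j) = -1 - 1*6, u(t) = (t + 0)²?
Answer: 9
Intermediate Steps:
u(t) = t²
K(j) = -7 (K(j) = -1 - 6 = -7)
Q(r) = 2*r
b = -1 (b = -7 + 6 = -1)
Q(-2)/b + (5 + 0) = (2*(-2))/(-1) + (5 + 0) = -4*(-1) + 5 = 4 + 5 = 9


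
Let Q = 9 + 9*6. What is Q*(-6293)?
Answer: -396459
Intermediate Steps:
Q = 63 (Q = 9 + 54 = 63)
Q*(-6293) = 63*(-6293) = -396459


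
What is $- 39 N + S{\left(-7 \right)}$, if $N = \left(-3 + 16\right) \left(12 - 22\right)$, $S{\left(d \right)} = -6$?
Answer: $5064$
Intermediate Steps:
$N = -130$ ($N = 13 \left(-10\right) = -130$)
$- 39 N + S{\left(-7 \right)} = \left(-39\right) \left(-130\right) - 6 = 5070 - 6 = 5064$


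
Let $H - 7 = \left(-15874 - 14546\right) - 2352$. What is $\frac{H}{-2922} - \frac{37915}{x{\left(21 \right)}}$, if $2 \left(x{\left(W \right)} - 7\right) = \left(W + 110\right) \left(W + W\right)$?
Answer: $- \frac{5105440}{2014719} \approx -2.5341$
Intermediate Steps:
$x{\left(W \right)} = 7 + W \left(110 + W\right)$ ($x{\left(W \right)} = 7 + \frac{\left(W + 110\right) \left(W + W\right)}{2} = 7 + \frac{\left(110 + W\right) 2 W}{2} = 7 + \frac{2 W \left(110 + W\right)}{2} = 7 + W \left(110 + W\right)$)
$H = -32765$ ($H = 7 - 32772 = -32765$)
$\frac{H}{-2922} - \frac{37915}{x{\left(21 \right)}} = - \frac{32765}{-2922} - \frac{37915}{7 + 21^{2} + 110 \cdot 21} = \left(-32765\right) \left(- \frac{1}{2922}\right) - \frac{37915}{7 + 441 + 2310} = \frac{32765}{2922} - \frac{37915}{2758} = - \frac{5105440}{2014719}$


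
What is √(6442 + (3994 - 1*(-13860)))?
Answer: 2*√6074 ≈ 155.87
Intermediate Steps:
√(6442 + (3994 - 1*(-13860))) = √(6442 + (3994 + 13860)) = √(6442 + 17854) = √24296 = 2*√6074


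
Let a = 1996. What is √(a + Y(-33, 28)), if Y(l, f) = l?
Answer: √1963 ≈ 44.306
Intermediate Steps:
√(a + Y(-33, 28)) = √(1996 - 33) = √1963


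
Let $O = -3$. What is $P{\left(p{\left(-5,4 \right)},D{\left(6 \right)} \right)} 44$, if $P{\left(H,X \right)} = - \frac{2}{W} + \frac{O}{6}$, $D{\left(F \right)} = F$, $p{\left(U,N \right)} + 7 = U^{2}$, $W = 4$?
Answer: $-44$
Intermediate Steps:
$p{\left(U,N \right)} = -7 + U^{2}$
$P{\left(H,X \right)} = -1$ ($P{\left(H,X \right)} = - \frac{2}{4} - \frac{3}{6} = \left(-2\right) \frac{1}{4} - \frac{1}{2} = - \frac{1}{2} - \frac{1}{2} = -1$)
$P{\left(p{\left(-5,4 \right)},D{\left(6 \right)} \right)} 44 = \left(-1\right) 44 = -44$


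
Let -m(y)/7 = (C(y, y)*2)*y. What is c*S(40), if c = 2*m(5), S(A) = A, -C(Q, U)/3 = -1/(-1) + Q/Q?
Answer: 33600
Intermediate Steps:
C(Q, U) = -6 (C(Q, U) = -3*(-1/(-1) + Q/Q) = -3*(-1*(-1) + 1) = -3*(1 + 1) = -3*2 = -6)
m(y) = 84*y (m(y) = -7*(-6*2)*y = -(-84)*y = 84*y)
c = 840 (c = 2*(84*5) = 2*420 = 840)
c*S(40) = 840*40 = 33600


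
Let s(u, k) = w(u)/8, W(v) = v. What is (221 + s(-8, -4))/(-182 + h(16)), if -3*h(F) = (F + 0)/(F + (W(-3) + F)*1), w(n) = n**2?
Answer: -19923/15850 ≈ -1.2570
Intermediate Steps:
h(F) = -F/(3*(-3 + 2*F)) (h(F) = -(F + 0)/(3*(F + (-3 + F)*1)) = -F/(3*(F + (-3 + F))) = -F/(3*(-3 + 2*F)))
s(u, k) = u**2/8
(221 + s(-8, -4))/(-182 + h(16)) = (221 + (1/8)*(-8)**2)/(-182 - 1*16/(-9 + 6*16)) = (221 + (1/8)*64)/(-182 - 1*16/(-9 + 96)) = (221 + 8)/(-182 - 1*16/87) = 229/(-182 - 1*16*1/87) = 229/(-182 - 16/87) = 229/(-15850/87) = 229*(-87/15850) = -19923/15850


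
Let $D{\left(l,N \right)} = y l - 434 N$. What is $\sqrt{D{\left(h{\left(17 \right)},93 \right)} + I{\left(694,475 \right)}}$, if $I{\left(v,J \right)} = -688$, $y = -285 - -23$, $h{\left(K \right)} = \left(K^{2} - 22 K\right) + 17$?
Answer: $i \sqrt{23234} \approx 152.43 i$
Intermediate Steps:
$h{\left(K \right)} = 17 + K^{2} - 22 K$
$y = -262$ ($y = -285 + 23 = -262$)
$D{\left(l,N \right)} = - 434 N - 262 l$ ($D{\left(l,N \right)} = - 262 l - 434 N = - 434 N - 262 l$)
$\sqrt{D{\left(h{\left(17 \right)},93 \right)} + I{\left(694,475 \right)}} = \sqrt{\left(\left(-434\right) 93 - 262 \left(17 + 17^{2} - 374\right)\right) - 688} = \sqrt{\left(-40362 - 262 \left(17 + 289 - 374\right)\right) - 688} = \sqrt{\left(-40362 - -17816\right) - 688} = \sqrt{\left(-40362 + 17816\right) - 688} = \sqrt{-22546 - 688} = \sqrt{-23234} = i \sqrt{23234}$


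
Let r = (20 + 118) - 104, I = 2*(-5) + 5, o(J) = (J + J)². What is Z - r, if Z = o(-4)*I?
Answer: -354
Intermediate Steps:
o(J) = 4*J² (o(J) = (2*J)² = 4*J²)
I = -5 (I = -10 + 5 = -5)
r = 34 (r = 138 - 104 = 34)
Z = -320 (Z = (4*(-4)²)*(-5) = (4*16)*(-5) = 64*(-5) = -320)
Z - r = -320 - 1*34 = -320 - 34 = -354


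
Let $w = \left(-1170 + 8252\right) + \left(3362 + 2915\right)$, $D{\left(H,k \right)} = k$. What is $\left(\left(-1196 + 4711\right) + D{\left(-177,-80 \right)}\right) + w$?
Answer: $16794$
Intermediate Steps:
$w = 13359$ ($w = 7082 + 6277 = 13359$)
$\left(\left(-1196 + 4711\right) + D{\left(-177,-80 \right)}\right) + w = \left(\left(-1196 + 4711\right) - 80\right) + 13359 = \left(3515 - 80\right) + 13359 = 3435 + 13359 = 16794$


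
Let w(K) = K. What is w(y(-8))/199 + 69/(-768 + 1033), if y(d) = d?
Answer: 11611/52735 ≈ 0.22018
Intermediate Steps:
w(y(-8))/199 + 69/(-768 + 1033) = -8/199 + 69/(-768 + 1033) = -8*1/199 + 69/265 = -8/199 + 69*(1/265) = -8/199 + 69/265 = 11611/52735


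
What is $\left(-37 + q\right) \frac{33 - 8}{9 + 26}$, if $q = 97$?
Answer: $\frac{300}{7} \approx 42.857$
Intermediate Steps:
$\left(-37 + q\right) \frac{33 - 8}{9 + 26} = \left(-37 + 97\right) \frac{33 - 8}{9 + 26} = 60 \cdot \frac{25}{35} = 60 \cdot 25 \cdot \frac{1}{35} = 60 \cdot \frac{5}{7} = \frac{300}{7}$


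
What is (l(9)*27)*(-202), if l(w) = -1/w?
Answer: 606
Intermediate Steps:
(l(9)*27)*(-202) = (-1/9*27)*(-202) = (-1*1/9*27)*(-202) = -1/9*27*(-202) = -3*(-202) = 606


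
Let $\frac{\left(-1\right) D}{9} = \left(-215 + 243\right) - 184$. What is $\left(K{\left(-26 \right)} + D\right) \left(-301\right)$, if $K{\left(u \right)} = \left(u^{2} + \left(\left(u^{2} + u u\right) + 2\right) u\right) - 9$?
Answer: $9973033$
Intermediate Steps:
$D = 1404$ ($D = - 9 \left(\left(-215 + 243\right) - 184\right) = - 9 \left(28 - 184\right) = \left(-9\right) \left(-156\right) = 1404$)
$K{\left(u \right)} = -9 + u^{2} + u \left(2 + 2 u^{2}\right)$ ($K{\left(u \right)} = \left(u^{2} + \left(\left(u^{2} + u^{2}\right) + 2\right) u\right) - 9 = \left(u^{2} + \left(2 u^{2} + 2\right) u\right) - 9 = \left(u^{2} + \left(2 + 2 u^{2}\right) u\right) - 9 = \left(u^{2} + u \left(2 + 2 u^{2}\right)\right) - 9 = -9 + u^{2} + u \left(2 + 2 u^{2}\right)$)
$\left(K{\left(-26 \right)} + D\right) \left(-301\right) = \left(\left(-9 + \left(-26\right)^{2} + 2 \left(-26\right) + 2 \left(-26\right)^{3}\right) + 1404\right) \left(-301\right) = \left(\left(-9 + 676 - 52 + 2 \left(-17576\right)\right) + 1404\right) \left(-301\right) = \left(\left(-9 + 676 - 52 - 35152\right) + 1404\right) \left(-301\right) = \left(-34537 + 1404\right) \left(-301\right) = \left(-33133\right) \left(-301\right) = 9973033$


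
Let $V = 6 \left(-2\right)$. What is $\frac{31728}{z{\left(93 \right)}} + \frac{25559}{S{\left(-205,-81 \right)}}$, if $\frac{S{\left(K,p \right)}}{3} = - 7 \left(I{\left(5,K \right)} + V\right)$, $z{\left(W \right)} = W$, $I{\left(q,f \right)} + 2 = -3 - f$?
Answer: $\frac{40961719}{122388} \approx 334.69$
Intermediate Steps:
$I{\left(q,f \right)} = -5 - f$ ($I{\left(q,f \right)} = -2 - \left(3 + f\right) = -5 - f$)
$V = -12$
$S{\left(K,p \right)} = 357 + 21 K$ ($S{\left(K,p \right)} = 3 \left(- 7 \left(\left(-5 - K\right) - 12\right)\right) = 3 \left(- 7 \left(-17 - K\right)\right) = 3 \left(119 + 7 K\right) = 357 + 21 K$)
$\frac{31728}{z{\left(93 \right)}} + \frac{25559}{S{\left(-205,-81 \right)}} = \frac{31728}{93} + \frac{25559}{357 + 21 \left(-205\right)} = 31728 \cdot \frac{1}{93} + \frac{25559}{357 - 4305} = \frac{10576}{31} + \frac{25559}{-3948} = \frac{10576}{31} + 25559 \left(- \frac{1}{3948}\right) = \frac{10576}{31} - \frac{25559}{3948} = \frac{40961719}{122388}$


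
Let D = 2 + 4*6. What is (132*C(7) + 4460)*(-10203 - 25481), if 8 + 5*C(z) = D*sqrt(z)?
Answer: -758070896/5 - 122467488*sqrt(7)/5 ≈ -2.1642e+8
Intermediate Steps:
D = 26 (D = 2 + 24 = 26)
C(z) = -8/5 + 26*sqrt(z)/5 (C(z) = -8/5 + (26*sqrt(z))/5 = -8/5 + 26*sqrt(z)/5)
(132*C(7) + 4460)*(-10203 - 25481) = (132*(-8/5 + 26*sqrt(7)/5) + 4460)*(-10203 - 25481) = ((-1056/5 + 3432*sqrt(7)/5) + 4460)*(-35684) = (21244/5 + 3432*sqrt(7)/5)*(-35684) = -758070896/5 - 122467488*sqrt(7)/5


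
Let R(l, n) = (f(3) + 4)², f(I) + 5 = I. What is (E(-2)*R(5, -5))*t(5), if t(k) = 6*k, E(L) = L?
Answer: -240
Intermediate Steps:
f(I) = -5 + I
R(l, n) = 4 (R(l, n) = ((-5 + 3) + 4)² = (-2 + 4)² = 2² = 4)
(E(-2)*R(5, -5))*t(5) = (-2*4)*(6*5) = -8*30 = -240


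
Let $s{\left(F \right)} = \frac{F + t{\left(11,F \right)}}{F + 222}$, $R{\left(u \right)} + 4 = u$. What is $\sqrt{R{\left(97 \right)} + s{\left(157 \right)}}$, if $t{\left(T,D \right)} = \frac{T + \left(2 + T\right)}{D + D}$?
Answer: $\frac{2 \sqrt{82685963830}}{59503} \approx 9.6651$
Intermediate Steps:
$t{\left(T,D \right)} = \frac{2 + 2 T}{2 D}$
$R{\left(u \right)} = -4 + u$
$s{\left(F \right)} = \frac{F + \frac{12}{F}}{222 + F}$ ($s{\left(F \right)} = \frac{F + \frac{1 + 11}{F}}{F + 222} = \frac{F + \frac{1}{F} 12}{222 + F} = \frac{F + \frac{12}{F}}{222 + F}$)
$\sqrt{R{\left(97 \right)} + s{\left(157 \right)}} = \sqrt{\left(-4 + 97\right) + \frac{12 + 157^{2}}{157 \left(222 + 157\right)}} = \sqrt{93 + \frac{12 + 24649}{157 \cdot 379}} = \sqrt{93 + \frac{1}{157} \cdot \frac{1}{379} \cdot 24661} = \sqrt{93 + \frac{24661}{59503}} = \sqrt{\frac{5558440}{59503}} = \frac{2 \sqrt{82685963830}}{59503}$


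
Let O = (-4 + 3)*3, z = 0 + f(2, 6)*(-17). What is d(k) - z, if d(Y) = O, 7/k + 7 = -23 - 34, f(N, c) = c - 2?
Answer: 65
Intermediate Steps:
f(N, c) = -2 + c
z = -68 (z = 0 + (-2 + 6)*(-17) = 0 + 4*(-17) = 0 - 68 = -68)
O = -3 (O = -1*3 = -3)
k = -7/64 (k = 7/(-7 + (-23 - 34)) = 7/(-7 - 57) = 7/(-64) = 7*(-1/64) = -7/64 ≈ -0.10938)
d(Y) = -3
d(k) - z = -3 - 1*(-68) = -3 + 68 = 65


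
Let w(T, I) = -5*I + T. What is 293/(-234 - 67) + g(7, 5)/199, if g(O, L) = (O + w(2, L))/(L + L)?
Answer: -293943/299495 ≈ -0.98146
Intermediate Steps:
w(T, I) = T - 5*I
g(O, L) = (2 + O - 5*L)/(2*L) (g(O, L) = (O + (2 - 5*L))/(L + L) = (2 + O - 5*L)/((2*L)) = (2 + O - 5*L)*(1/(2*L)) = (2 + O - 5*L)/(2*L))
293/(-234 - 67) + g(7, 5)/199 = 293/(-234 - 67) + ((1/2)*(2 + 7 - 5*5)/5)/199 = 293/(-301) + ((1/2)*(1/5)*(2 + 7 - 25))*(1/199) = 293*(-1/301) + ((1/2)*(1/5)*(-16))*(1/199) = -293/301 - 8/5*1/199 = -293/301 - 8/995 = -293943/299495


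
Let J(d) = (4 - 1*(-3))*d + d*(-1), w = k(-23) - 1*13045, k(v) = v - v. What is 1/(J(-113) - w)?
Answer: 1/12367 ≈ 8.0860e-5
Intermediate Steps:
k(v) = 0
w = -13045 (w = 0 - 1*13045 = 0 - 13045 = -13045)
J(d) = 6*d (J(d) = (4 + 3)*d - d = 7*d - d = 6*d)
1/(J(-113) - w) = 1/(6*(-113) - 1*(-13045)) = 1/(-678 + 13045) = 1/12367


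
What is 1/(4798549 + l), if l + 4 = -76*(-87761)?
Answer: 1/11468381 ≈ 8.7196e-8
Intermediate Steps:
l = 6669832 (l = -4 - 76*(-87761) = -4 + 6669836 = 6669832)
1/(4798549 + l) = 1/(4798549 + 6669832) = 1/11468381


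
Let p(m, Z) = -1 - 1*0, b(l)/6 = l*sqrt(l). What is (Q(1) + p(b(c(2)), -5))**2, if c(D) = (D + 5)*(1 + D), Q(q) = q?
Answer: 0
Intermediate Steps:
c(D) = (1 + D)*(5 + D) (c(D) = (5 + D)*(1 + D) = (1 + D)*(5 + D))
b(l) = 6*l**(3/2) (b(l) = 6*(l*sqrt(l)) = 6*l**(3/2))
p(m, Z) = -1 (p(m, Z) = -1 + 0 = -1)
(Q(1) + p(b(c(2)), -5))**2 = (1 - 1)**2 = 0**2 = 0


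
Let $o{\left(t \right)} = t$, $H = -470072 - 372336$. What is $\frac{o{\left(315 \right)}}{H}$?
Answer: $- \frac{45}{120344} \approx -0.00037393$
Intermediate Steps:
$H = -842408$
$\frac{o{\left(315 \right)}}{H} = \frac{315}{-842408} = 315 \left(- \frac{1}{842408}\right) = - \frac{45}{120344}$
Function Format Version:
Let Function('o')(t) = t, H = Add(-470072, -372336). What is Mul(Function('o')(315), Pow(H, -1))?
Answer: Rational(-45, 120344) ≈ -0.00037393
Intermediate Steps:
H = -842408
Mul(Function('o')(315), Pow(H, -1)) = Mul(315, Pow(-842408, -1)) = Mul(315, Rational(-1, 842408)) = Rational(-45, 120344)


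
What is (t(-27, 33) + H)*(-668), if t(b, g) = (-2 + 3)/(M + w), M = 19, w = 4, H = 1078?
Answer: -16563060/23 ≈ -7.2013e+5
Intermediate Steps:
t(b, g) = 1/23 (t(b, g) = (-2 + 3)/(19 + 4) = 1/23)
(t(-27, 33) + H)*(-668) = (1/23 + 1078)*(-668) = (24795/23)*(-668) = -16563060/23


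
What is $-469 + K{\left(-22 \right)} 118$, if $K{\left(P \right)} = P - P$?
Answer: $-469$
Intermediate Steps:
$K{\left(P \right)} = 0$
$-469 + K{\left(-22 \right)} 118 = -469 + 0 \cdot 118 = -469 + 0 = -469$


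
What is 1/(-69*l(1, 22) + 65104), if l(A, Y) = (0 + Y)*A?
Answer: 1/63586 ≈ 1.5727e-5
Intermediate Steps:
l(A, Y) = A*Y (l(A, Y) = Y*A = A*Y)
1/(-69*l(1, 22) + 65104) = 1/(-69*22 + 65104) = 1/(-1518 + 65104) = 1/63586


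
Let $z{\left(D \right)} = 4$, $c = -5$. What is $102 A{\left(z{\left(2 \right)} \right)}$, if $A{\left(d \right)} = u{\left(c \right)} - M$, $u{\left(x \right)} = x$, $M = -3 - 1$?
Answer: $-102$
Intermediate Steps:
$M = -4$ ($M = -3 - 1 = -4$)
$A{\left(d \right)} = -1$ ($A{\left(d \right)} = -5 - -4 = -5 + 4 = -1$)
$102 A{\left(z{\left(2 \right)} \right)} = 102 \left(-1\right) = -102$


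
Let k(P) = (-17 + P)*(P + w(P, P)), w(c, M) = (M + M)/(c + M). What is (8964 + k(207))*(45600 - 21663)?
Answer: 1160561508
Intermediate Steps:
w(c, M) = 2*M/(M + c) (w(c, M) = (2*M)/(M + c) = 2*M/(M + c))
k(P) = (1 + P)*(-17 + P) (k(P) = (-17 + P)*(P + 2*P/(P + P)) = (-17 + P)*(P + 2*P/((2*P))) = (-17 + P)*(P + 2*P*(1/(2*P))) = (-17 + P)*(P + 1) = (-17 + P)*(1 + P) = (1 + P)*(-17 + P))
(8964 + k(207))*(45600 - 21663) = (8964 + (-17 + 207² - 16*207))*(45600 - 21663) = (8964 + (-17 + 42849 - 3312))*23937 = (8964 + 39520)*23937 = 48484*23937 = 1160561508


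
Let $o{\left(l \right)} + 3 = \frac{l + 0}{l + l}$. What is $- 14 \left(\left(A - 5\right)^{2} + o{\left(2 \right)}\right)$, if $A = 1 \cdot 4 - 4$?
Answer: $-315$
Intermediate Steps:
$o{\left(l \right)} = - \frac{5}{2}$ ($o{\left(l \right)} = -3 + \frac{l + 0}{l + l} = -3 + \frac{l}{2 l} = -3 + l \frac{1}{2 l} = -3 + \frac{1}{2} = - \frac{5}{2}$)
$A = 0$ ($A = 4 - 4 = 0$)
$- 14 \left(\left(A - 5\right)^{2} + o{\left(2 \right)}\right) = - 14 \left(\left(0 - 5\right)^{2} - \frac{5}{2}\right) = - 14 \left(\left(-5\right)^{2} - \frac{5}{2}\right) = - 14 \left(25 - \frac{5}{2}\right) = \left(-14\right) \frac{45}{2} = -315$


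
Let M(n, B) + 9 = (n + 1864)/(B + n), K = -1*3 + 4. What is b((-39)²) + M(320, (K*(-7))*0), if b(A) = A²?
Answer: 92537553/40 ≈ 2.3134e+6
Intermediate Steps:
K = 1 (K = -3 + 4 = 1)
M(n, B) = -9 + (1864 + n)/(B + n) (M(n, B) = -9 + (n + 1864)/(B + n) = -9 + (1864 + n)/(B + n))
b((-39)²) + M(320, (K*(-7))*0) = ((-39)²)² + (1864 - 9*1*(-7)*0 - 8*320)/((1*(-7))*0 + 320) = 1521² + (1864 - (-63)*0 - 2560)/(-7*0 + 320) = 2313441 + (1864 - 9*0 - 2560)/(0 + 320) = 2313441 + (1864 + 0 - 2560)/320 = 2313441 + (1/320)*(-696) = 2313441 - 87/40 = 92537553/40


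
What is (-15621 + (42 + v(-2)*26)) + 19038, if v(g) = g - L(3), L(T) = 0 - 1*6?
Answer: 3563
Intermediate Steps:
L(T) = -6 (L(T) = 0 - 6 = -6)
v(g) = 6 + g (v(g) = g - 1*(-6) = g + 6 = 6 + g)
(-15621 + (42 + v(-2)*26)) + 19038 = (-15621 + (42 + (6 - 2)*26)) + 19038 = (-15621 + (42 + 4*26)) + 19038 = (-15621 + (42 + 104)) + 19038 = (-15621 + 146) + 19038 = -15475 + 19038 = 3563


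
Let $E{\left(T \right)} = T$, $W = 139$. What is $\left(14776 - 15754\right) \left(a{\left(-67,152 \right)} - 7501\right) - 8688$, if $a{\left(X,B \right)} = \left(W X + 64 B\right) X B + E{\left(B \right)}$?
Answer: $4140558714$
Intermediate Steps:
$a{\left(X,B \right)} = B + B X \left(64 B + 139 X\right)$ ($a{\left(X,B \right)} = \left(139 X + 64 B\right) X B + B = \left(64 B + 139 X\right) X B + B = X \left(64 B + 139 X\right) B + B = B X \left(64 B + 139 X\right) + B = B + B X \left(64 B + 139 X\right)$)
$\left(14776 - 15754\right) \left(a{\left(-67,152 \right)} - 7501\right) - 8688 = \left(14776 - 15754\right) \left(152 \left(1 + 139 \left(-67\right)^{2} + 64 \cdot 152 \left(-67\right)\right) - 7501\right) - 8688 = - 978 \left(152 \left(1 + 139 \cdot 4489 - 651776\right) - 7501\right) - 8688 = - 978 \left(152 \left(1 + 623971 - 651776\right) - 7501\right) - 8688 = - 978 \left(152 \left(-27804\right) - 7501\right) - 8688 = - 978 \left(-4226208 - 7501\right) - 8688 = \left(-978\right) \left(-4233709\right) - 8688 = 4140567402 - 8688 = 4140558714$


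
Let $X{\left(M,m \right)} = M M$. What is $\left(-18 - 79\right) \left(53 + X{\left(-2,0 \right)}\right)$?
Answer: $-5529$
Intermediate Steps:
$X{\left(M,m \right)} = M^{2}$
$\left(-18 - 79\right) \left(53 + X{\left(-2,0 \right)}\right) = \left(-18 - 79\right) \left(53 + \left(-2\right)^{2}\right) = - 97 \left(53 + 4\right) = \left(-97\right) 57 = -5529$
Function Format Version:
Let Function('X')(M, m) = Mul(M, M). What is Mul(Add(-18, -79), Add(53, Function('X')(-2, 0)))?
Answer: -5529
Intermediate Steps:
Function('X')(M, m) = Pow(M, 2)
Mul(Add(-18, -79), Add(53, Function('X')(-2, 0))) = Mul(Add(-18, -79), Add(53, Pow(-2, 2))) = Mul(-97, Add(53, 4)) = Mul(-97, 57) = -5529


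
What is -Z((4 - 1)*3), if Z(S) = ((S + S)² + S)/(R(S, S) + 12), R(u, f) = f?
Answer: -111/7 ≈ -15.857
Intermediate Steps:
Z(S) = (S + 4*S²)/(12 + S) (Z(S) = ((S + S)² + S)/(S + 12) = ((2*S)² + S)/(12 + S) = (4*S² + S)/(12 + S) = (S + 4*S²)/(12 + S))
-Z((4 - 1)*3) = -(4 - 1)*3*(1 + 4*((4 - 1)*3))/(12 + (4 - 1)*3) = -3*3*(1 + 4*(3*3))/(12 + 3*3) = -9*(1 + 4*9)/(12 + 9) = -9*(1 + 36)/21 = -9*37/21 = -1*111/7 = -111/7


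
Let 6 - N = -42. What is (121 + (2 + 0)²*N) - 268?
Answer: 45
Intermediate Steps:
N = 48 (N = 6 - 1*(-42) = 6 + 42 = 48)
(121 + (2 + 0)²*N) - 268 = (121 + (2 + 0)²*48) - 268 = (121 + 2²*48) - 268 = (121 + 4*48) - 268 = (121 + 192) - 268 = 313 - 268 = 45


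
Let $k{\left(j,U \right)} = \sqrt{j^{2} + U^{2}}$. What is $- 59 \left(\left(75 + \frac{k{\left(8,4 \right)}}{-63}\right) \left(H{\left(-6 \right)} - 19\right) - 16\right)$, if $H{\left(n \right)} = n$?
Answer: $111569 - \frac{5900 \sqrt{5}}{63} \approx 1.1136 \cdot 10^{5}$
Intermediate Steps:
$k{\left(j,U \right)} = \sqrt{U^{2} + j^{2}}$
$- 59 \left(\left(75 + \frac{k{\left(8,4 \right)}}{-63}\right) \left(H{\left(-6 \right)} - 19\right) - 16\right) = - 59 \left(\left(75 + \frac{\sqrt{4^{2} + 8^{2}}}{-63}\right) \left(-6 - 19\right) - 16\right) = - 59 \left(\left(75 + \sqrt{16 + 64} \left(- \frac{1}{63}\right)\right) \left(-25\right) - 16\right) = - 59 \left(\left(75 + \sqrt{80} \left(- \frac{1}{63}\right)\right) \left(-25\right) - 16\right) = - 59 \left(\left(75 + 4 \sqrt{5} \left(- \frac{1}{63}\right)\right) \left(-25\right) - 16\right) = - 59 \left(\left(75 - \frac{4 \sqrt{5}}{63}\right) \left(-25\right) - 16\right) = - 59 \left(\left(-1875 + \frac{100 \sqrt{5}}{63}\right) - 16\right) = - 59 \left(-1891 + \frac{100 \sqrt{5}}{63}\right) = 111569 - \frac{5900 \sqrt{5}}{63}$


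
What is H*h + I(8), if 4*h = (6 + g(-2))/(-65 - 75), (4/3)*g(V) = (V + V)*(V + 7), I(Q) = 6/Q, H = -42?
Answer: 3/40 ≈ 0.075000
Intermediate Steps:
g(V) = 3*V*(7 + V)/2 (g(V) = 3*((V + V)*(V + 7))/4 = 3*((2*V)*(7 + V))/4 = 3*(2*V*(7 + V))/4 = 3*V*(7 + V)/2)
h = 9/560 (h = ((6 + (3/2)*(-2)*(7 - 2))/(-65 - 75))/4 = ((6 + (3/2)*(-2)*5)/(-140))/4 = ((6 - 15)*(-1/140))/4 = (-9*(-1/140))/4 = (¼)*(9/140) = 9/560 ≈ 0.016071)
H*h + I(8) = -42*9/560 + 6/8 = -27/40 + 6*(⅛) = -27/40 + ¾ = 3/40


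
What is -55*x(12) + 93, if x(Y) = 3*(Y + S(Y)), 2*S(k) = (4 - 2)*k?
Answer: -3867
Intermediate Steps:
S(k) = k (S(k) = ((4 - 2)*k)/2 = (2*k)/2 = k)
x(Y) = 6*Y (x(Y) = 3*(Y + Y) = 3*(2*Y) = 6*Y)
-55*x(12) + 93 = -330*12 + 93 = -55*72 + 93 = -3960 + 93 = -3867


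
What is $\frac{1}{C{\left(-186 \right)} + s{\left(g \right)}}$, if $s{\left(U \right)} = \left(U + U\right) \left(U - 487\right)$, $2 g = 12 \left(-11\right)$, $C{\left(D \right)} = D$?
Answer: $\frac{1}{72810} \approx 1.3734 \cdot 10^{-5}$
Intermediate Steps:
$g = -66$ ($g = \frac{12 \left(-11\right)}{2} = \frac{1}{2} \left(-132\right) = -66$)
$s{\left(U \right)} = 2 U \left(-487 + U\right)$
$\frac{1}{C{\left(-186 \right)} + s{\left(g \right)}} = \frac{1}{-186 + 2 \left(-66\right) \left(-487 - 66\right)} = \frac{1}{-186 + 2 \left(-66\right) \left(-553\right)} = \frac{1}{-186 + 72996} = \frac{1}{72810}$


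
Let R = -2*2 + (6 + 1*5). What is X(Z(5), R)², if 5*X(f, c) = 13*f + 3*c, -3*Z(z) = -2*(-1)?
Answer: 1369/225 ≈ 6.0844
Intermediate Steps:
Z(z) = -⅔ (Z(z) = -(-2)*(-1)/3 = -⅓*2 = -⅔)
R = 7 (R = -4 + (6 + 5) = -4 + 11 = 7)
X(f, c) = 3*c/5 + 13*f/5 (X(f, c) = (13*f + 3*c)/5 = (3*c + 13*f)/5 = 3*c/5 + 13*f/5)
X(Z(5), R)² = ((⅗)*7 + (13/5)*(-⅔))² = (21/5 - 26/15)² = (37/15)² = 1369/225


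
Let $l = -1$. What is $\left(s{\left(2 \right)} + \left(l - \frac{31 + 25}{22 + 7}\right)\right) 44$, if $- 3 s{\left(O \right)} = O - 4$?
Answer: $- \frac{8668}{87} \approx -99.632$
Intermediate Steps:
$s{\left(O \right)} = \frac{4}{3} - \frac{O}{3}$ ($s{\left(O \right)} = - \frac{O - 4}{3} = - \frac{-4 + O}{3} = \frac{4}{3} - \frac{O}{3}$)
$\left(s{\left(2 \right)} + \left(l - \frac{31 + 25}{22 + 7}\right)\right) 44 = \left(\left(\frac{4}{3} - \frac{2}{3}\right) - \left(1 + \frac{31 + 25}{22 + 7}\right)\right) 44 = \left(\left(\frac{4}{3} - \frac{2}{3}\right) - \left(1 + \frac{56}{29}\right)\right) 44 = \left(\frac{2}{3} - \left(1 + 56 \cdot \frac{1}{29}\right)\right) 44 = \left(\frac{2}{3} - \frac{85}{29}\right) 44 = \left(- \frac{197}{87}\right) 44 = - \frac{8668}{87}$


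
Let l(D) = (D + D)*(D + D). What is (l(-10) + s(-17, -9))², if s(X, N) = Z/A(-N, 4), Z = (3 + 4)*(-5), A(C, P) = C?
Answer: 12709225/81 ≈ 1.5690e+5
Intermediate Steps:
l(D) = 4*D² (l(D) = (2*D)*(2*D) = 4*D²)
Z = -35 (Z = 7*(-5) = -35)
s(X, N) = 35/N (s(X, N) = -35*(-1/N) = -(-35)/N = 35/N)
(l(-10) + s(-17, -9))² = (4*(-10)² + 35/(-9))² = (4*100 + 35*(-⅑))² = (400 - 35/9)² = (3565/9)² = 12709225/81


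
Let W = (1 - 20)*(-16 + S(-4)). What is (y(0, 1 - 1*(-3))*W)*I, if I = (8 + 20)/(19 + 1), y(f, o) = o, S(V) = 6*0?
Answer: 8512/5 ≈ 1702.4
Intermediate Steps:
S(V) = 0
I = 7/5 (I = 28/20 = 28*(1/20) = 7/5 ≈ 1.4000)
W = 304 (W = (1 - 20)*(-16 + 0) = -19*(-16) = 304)
(y(0, 1 - 1*(-3))*W)*I = ((1 - 1*(-3))*304)*(7/5) = ((1 + 3)*304)*(7/5) = (4*304)*(7/5) = 1216*(7/5) = 8512/5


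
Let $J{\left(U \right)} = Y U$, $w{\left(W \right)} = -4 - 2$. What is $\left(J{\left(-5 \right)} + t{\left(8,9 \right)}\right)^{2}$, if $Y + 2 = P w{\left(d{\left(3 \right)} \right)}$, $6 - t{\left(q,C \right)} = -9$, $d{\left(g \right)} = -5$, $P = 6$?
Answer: $42025$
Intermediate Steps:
$w{\left(W \right)} = -6$
$t{\left(q,C \right)} = 15$ ($t{\left(q,C \right)} = 6 - -9 = 6 + 9 = 15$)
$Y = -38$ ($Y = -2 + 6 \left(-6\right) = -2 - 36 = -38$)
$J{\left(U \right)} = - 38 U$
$\left(J{\left(-5 \right)} + t{\left(8,9 \right)}\right)^{2} = \left(\left(-38\right) \left(-5\right) + 15\right)^{2} = \left(190 + 15\right)^{2} = 205^{2} = 42025$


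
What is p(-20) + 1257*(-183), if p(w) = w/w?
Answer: -230030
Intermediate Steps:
p(w) = 1
p(-20) + 1257*(-183) = 1 + 1257*(-183) = 1 - 230031 = -230030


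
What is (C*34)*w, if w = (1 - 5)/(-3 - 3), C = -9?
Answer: -204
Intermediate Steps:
w = ⅔ (w = -4/(-6) = -⅙*(-4) = ⅔ ≈ 0.66667)
(C*34)*w = -9*34*(⅔) = -306*⅔ = -204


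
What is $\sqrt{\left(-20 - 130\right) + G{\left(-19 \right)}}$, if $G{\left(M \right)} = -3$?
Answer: $3 i \sqrt{17} \approx 12.369 i$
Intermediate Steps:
$\sqrt{\left(-20 - 130\right) + G{\left(-19 \right)}} = \sqrt{\left(-20 - 130\right) - 3} = \sqrt{-150 - 3} = \sqrt{-153} = 3 i \sqrt{17}$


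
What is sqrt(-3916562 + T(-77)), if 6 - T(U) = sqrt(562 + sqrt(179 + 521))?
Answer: sqrt(-3916556 - sqrt(2)*sqrt(281 + 5*sqrt(7))) ≈ 1979.0*I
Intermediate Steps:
T(U) = 6 - sqrt(562 + 10*sqrt(7)) (T(U) = 6 - sqrt(562 + sqrt(179 + 521)) = 6 - sqrt(562 + sqrt(700)) = 6 - sqrt(562 + 10*sqrt(7)))
sqrt(-3916562 + T(-77)) = sqrt(-3916562 + (6 - sqrt(562 + 10*sqrt(7)))) = sqrt(-3916556 - sqrt(562 + 10*sqrt(7)))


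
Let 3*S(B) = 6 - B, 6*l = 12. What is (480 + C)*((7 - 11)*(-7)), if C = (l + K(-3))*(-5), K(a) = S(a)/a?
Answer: 13300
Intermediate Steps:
l = 2 (l = (1/6)*12 = 2)
S(B) = 2 - B/3 (S(B) = (6 - B)/3 = 2 - B/3)
K(a) = (2 - a/3)/a
C = -5 (C = (2 + (1/3)*(6 - 1*(-3))/(-3))*(-5) = (2 + (1/3)*(-1/3)*(6 + 3))*(-5) = (2 + (1/3)*(-1/3)*9)*(-5) = (2 - 1)*(-5) = 1*(-5) = -5)
(480 + C)*((7 - 11)*(-7)) = (480 - 5)*((7 - 11)*(-7)) = 475*(-4*(-7)) = 475*28 = 13300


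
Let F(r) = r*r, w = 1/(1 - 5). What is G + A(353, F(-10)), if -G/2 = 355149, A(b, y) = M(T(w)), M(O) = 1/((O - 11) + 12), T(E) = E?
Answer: -2130890/3 ≈ -7.1030e+5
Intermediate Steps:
w = -1/4 (w = 1/(-4) = -1/4 ≈ -0.25000)
F(r) = r**2
M(O) = 1/(1 + O) (M(O) = 1/((-11 + O) + 12) = 1/(1 + O))
A(b, y) = 4/3 (A(b, y) = 1/(1 - 1/4) = 1/(3/4) = 4/3)
G = -710298 (G = -2*355149 = -710298)
G + A(353, F(-10)) = -710298 + 4/3 = -2130890/3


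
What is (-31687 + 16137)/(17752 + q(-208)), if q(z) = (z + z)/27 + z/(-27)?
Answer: -209925/239548 ≈ -0.87634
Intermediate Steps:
q(z) = z/27 (q(z) = (2*z)*(1/27) + z*(-1/27) = 2*z/27 - z/27 = z/27)
(-31687 + 16137)/(17752 + q(-208)) = (-31687 + 16137)/(17752 + (1/27)*(-208)) = -15550/(17752 - 208/27) = -15550/479096/27 = -15550*27/479096 = -209925/239548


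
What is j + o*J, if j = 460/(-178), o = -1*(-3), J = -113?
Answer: -30401/89 ≈ -341.58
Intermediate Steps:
o = 3
j = -230/89 (j = 460*(-1/178) = -230/89 ≈ -2.5843)
j + o*J = -230/89 + 3*(-113) = -230/89 - 339 = -30401/89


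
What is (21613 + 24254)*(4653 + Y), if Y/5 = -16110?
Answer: -3481167699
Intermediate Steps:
Y = -80550 (Y = 5*(-16110) = -80550)
(21613 + 24254)*(4653 + Y) = (21613 + 24254)*(4653 - 80550) = 45867*(-75897) = -3481167699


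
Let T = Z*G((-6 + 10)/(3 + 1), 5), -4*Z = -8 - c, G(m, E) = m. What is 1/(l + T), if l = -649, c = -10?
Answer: -2/1299 ≈ -0.0015396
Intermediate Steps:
Z = -½ (Z = -(-8 - 1*(-10))/4 = -(-8 + 10)/4 = -¼*2 = -½ ≈ -0.50000)
T = -½ (T = -(-6 + 10)/(2*(3 + 1)) = -2/4 = -½*1 = -½ ≈ -0.50000)
1/(l + T) = 1/(-649 - ½) = 1/(-1299/2) = -2/1299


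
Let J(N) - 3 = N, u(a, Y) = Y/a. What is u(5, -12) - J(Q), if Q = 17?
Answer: -112/5 ≈ -22.400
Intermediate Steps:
J(N) = 3 + N
u(5, -12) - J(Q) = -12/5 - (3 + 17) = -12*⅕ - 1*20 = -12/5 - 20 = -112/5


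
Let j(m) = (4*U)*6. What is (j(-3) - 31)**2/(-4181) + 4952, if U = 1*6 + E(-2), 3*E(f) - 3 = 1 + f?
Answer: 20687671/4181 ≈ 4948.0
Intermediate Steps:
E(f) = 4/3 + f/3 (E(f) = 1 + (1 + f)/3 = 1 + (1/3 + f/3) = 4/3 + f/3)
U = 20/3 (U = 1*6 + (4/3 + (1/3)*(-2)) = 6 + (4/3 - 2/3) = 6 + 2/3 = 20/3 ≈ 6.6667)
j(m) = 160 (j(m) = (4*(20/3))*6 = (80/3)*6 = 160)
(j(-3) - 31)**2/(-4181) + 4952 = (160 - 31)**2/(-4181) + 4952 = 129**2*(-1/4181) + 4952 = 16641*(-1/4181) + 4952 = -16641/4181 + 4952 = 20687671/4181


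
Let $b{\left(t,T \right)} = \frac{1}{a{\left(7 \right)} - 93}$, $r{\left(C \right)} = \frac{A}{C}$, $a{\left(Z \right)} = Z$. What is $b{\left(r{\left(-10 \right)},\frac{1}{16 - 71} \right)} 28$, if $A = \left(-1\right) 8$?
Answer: $- \frac{14}{43} \approx -0.32558$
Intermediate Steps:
$A = -8$
$r{\left(C \right)} = - \frac{8}{C}$
$b{\left(t,T \right)} = - \frac{1}{86}$ ($b{\left(t,T \right)} = \frac{1}{7 - 93} = \frac{1}{-86} = - \frac{1}{86}$)
$b{\left(r{\left(-10 \right)},\frac{1}{16 - 71} \right)} 28 = \left(- \frac{1}{86}\right) 28 = - \frac{14}{43}$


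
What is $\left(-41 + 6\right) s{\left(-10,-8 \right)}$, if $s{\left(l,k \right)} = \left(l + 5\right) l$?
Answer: $-1750$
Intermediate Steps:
$s{\left(l,k \right)} = l \left(5 + l\right)$ ($s{\left(l,k \right)} = \left(5 + l\right) l = l \left(5 + l\right)$)
$\left(-41 + 6\right) s{\left(-10,-8 \right)} = \left(-41 + 6\right) \left(- 10 \left(5 - 10\right)\right) = - 35 \left(\left(-10\right) \left(-5\right)\right) = \left(-35\right) 50 = -1750$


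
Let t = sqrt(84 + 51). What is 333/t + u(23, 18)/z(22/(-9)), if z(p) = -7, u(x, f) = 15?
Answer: -15/7 + 37*sqrt(15)/5 ≈ 26.517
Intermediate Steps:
t = 3*sqrt(15) (t = sqrt(135) = 3*sqrt(15) ≈ 11.619)
333/t + u(23, 18)/z(22/(-9)) = 333/((3*sqrt(15))) + 15/(-7) = 333*(sqrt(15)/45) + 15*(-1/7) = 37*sqrt(15)/5 - 15/7 = -15/7 + 37*sqrt(15)/5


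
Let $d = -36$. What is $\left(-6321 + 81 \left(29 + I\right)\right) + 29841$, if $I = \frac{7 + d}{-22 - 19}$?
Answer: $\frac{1062978}{41} \approx 25926.0$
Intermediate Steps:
$I = \frac{29}{41}$ ($I = \frac{7 - 36}{-22 - 19} = - \frac{29}{-41} = \left(-29\right) \left(- \frac{1}{41}\right) = \frac{29}{41} \approx 0.70732$)
$\left(-6321 + 81 \left(29 + I\right)\right) + 29841 = \left(-6321 + 81 \left(29 + \frac{29}{41}\right)\right) + 29841 = \left(-6321 + 81 \cdot \frac{1218}{41}\right) + 29841 = \left(-6321 + \frac{98658}{41}\right) + 29841 = - \frac{160503}{41} + 29841 = \frac{1062978}{41}$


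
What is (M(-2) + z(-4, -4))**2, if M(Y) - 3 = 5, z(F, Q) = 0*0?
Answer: 64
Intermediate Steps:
z(F, Q) = 0
M(Y) = 8 (M(Y) = 3 + 5 = 8)
(M(-2) + z(-4, -4))**2 = (8 + 0)**2 = 8**2 = 64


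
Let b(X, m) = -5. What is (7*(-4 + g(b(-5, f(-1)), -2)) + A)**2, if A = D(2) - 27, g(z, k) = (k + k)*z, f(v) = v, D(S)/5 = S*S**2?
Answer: 15625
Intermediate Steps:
D(S) = 5*S**3 (D(S) = 5*(S*S**2) = 5*S**3)
g(z, k) = 2*k*z (g(z, k) = (2*k)*z = 2*k*z)
A = 13 (A = 5*2**3 - 27 = 5*8 - 27 = 40 - 27 = 13)
(7*(-4 + g(b(-5, f(-1)), -2)) + A)**2 = (7*(-4 + 2*(-2)*(-5)) + 13)**2 = (7*(-4 + 20) + 13)**2 = (7*16 + 13)**2 = (112 + 13)**2 = 125**2 = 15625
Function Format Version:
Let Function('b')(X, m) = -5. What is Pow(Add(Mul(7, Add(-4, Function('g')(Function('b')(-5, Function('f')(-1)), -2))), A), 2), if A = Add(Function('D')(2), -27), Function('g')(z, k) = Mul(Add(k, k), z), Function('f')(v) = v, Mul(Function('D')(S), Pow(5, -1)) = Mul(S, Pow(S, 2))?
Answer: 15625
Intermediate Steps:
Function('D')(S) = Mul(5, Pow(S, 3)) (Function('D')(S) = Mul(5, Mul(S, Pow(S, 2))) = Mul(5, Pow(S, 3)))
Function('g')(z, k) = Mul(2, k, z) (Function('g')(z, k) = Mul(Mul(2, k), z) = Mul(2, k, z))
A = 13 (A = Add(Mul(5, Pow(2, 3)), -27) = Add(Mul(5, 8), -27) = Add(40, -27) = 13)
Pow(Add(Mul(7, Add(-4, Function('g')(Function('b')(-5, Function('f')(-1)), -2))), A), 2) = Pow(Add(Mul(7, Add(-4, Mul(2, -2, -5))), 13), 2) = Pow(Add(Mul(7, Add(-4, 20)), 13), 2) = Pow(Add(Mul(7, 16), 13), 2) = Pow(Add(112, 13), 2) = Pow(125, 2) = 15625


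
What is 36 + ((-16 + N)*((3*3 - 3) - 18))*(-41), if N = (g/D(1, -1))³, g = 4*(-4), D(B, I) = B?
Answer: -2023068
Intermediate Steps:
g = -16
N = -4096 (N = (-16/1)³ = (-16*1)³ = (-16)³ = -4096)
36 + ((-16 + N)*((3*3 - 3) - 18))*(-41) = 36 + ((-16 - 4096)*((3*3 - 3) - 18))*(-41) = 36 - 4112*((9 - 3) - 18)*(-41) = 36 - 4112*(6 - 18)*(-41) = 36 - 4112*(-12)*(-41) = 36 + 49344*(-41) = 36 - 2023104 = -2023068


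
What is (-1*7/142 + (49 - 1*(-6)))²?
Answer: 60886809/20164 ≈ 3019.6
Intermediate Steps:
(-1*7/142 + (49 - 1*(-6)))² = (-7*1/142 + (49 + 6))² = (-7/142 + 55)² = (7803/142)² = 60886809/20164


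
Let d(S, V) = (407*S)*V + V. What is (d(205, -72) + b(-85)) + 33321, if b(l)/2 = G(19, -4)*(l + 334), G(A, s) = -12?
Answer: -5980047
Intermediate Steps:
b(l) = -8016 - 24*l (b(l) = 2*(-12*(l + 334)) = 2*(-12*(334 + l)) = 2*(-4008 - 12*l) = -8016 - 24*l)
d(S, V) = V + 407*S*V (d(S, V) = 407*S*V + V = V + 407*S*V)
(d(205, -72) + b(-85)) + 33321 = (-72*(1 + 407*205) + (-8016 - 24*(-85))) + 33321 = (-72*(1 + 83435) + (-8016 + 2040)) + 33321 = (-72*83436 - 5976) + 33321 = (-6007392 - 5976) + 33321 = -6013368 + 33321 = -5980047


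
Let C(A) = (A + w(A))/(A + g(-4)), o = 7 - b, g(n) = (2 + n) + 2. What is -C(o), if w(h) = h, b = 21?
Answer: -2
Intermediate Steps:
g(n) = 4 + n
o = -14 (o = 7 - 1*21 = 7 - 21 = -14)
C(A) = 2 (C(A) = (A + A)/(A + (4 - 4)) = (2*A)/(A + 0) = (2*A)/A = 2)
-C(o) = -1*2 = -2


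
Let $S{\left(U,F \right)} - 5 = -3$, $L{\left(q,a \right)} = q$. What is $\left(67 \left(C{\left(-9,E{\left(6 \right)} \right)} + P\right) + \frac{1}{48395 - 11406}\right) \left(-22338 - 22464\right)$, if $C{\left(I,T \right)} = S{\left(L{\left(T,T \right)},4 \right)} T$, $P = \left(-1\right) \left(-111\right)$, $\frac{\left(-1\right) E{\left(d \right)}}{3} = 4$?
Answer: $- \frac{9659709131364}{36989} \approx -2.6115 \cdot 10^{8}$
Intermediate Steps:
$E{\left(d \right)} = -12$ ($E{\left(d \right)} = \left(-3\right) 4 = -12$)
$P = 111$
$S{\left(U,F \right)} = 2$ ($S{\left(U,F \right)} = 5 - 3 = 2$)
$C{\left(I,T \right)} = 2 T$
$\left(67 \left(C{\left(-9,E{\left(6 \right)} \right)} + P\right) + \frac{1}{48395 - 11406}\right) \left(-22338 - 22464\right) = \left(67 \left(2 \left(-12\right) + 111\right) + \frac{1}{48395 - 11406}\right) \left(-22338 - 22464\right) = \left(67 \left(-24 + 111\right) + \frac{1}{36989}\right) \left(-44802\right) = \left(67 \cdot 87 + \frac{1}{36989}\right) \left(-44802\right) = \left(5829 + \frac{1}{36989}\right) \left(-44802\right) = \frac{215608882}{36989} \left(-44802\right) = - \frac{9659709131364}{36989}$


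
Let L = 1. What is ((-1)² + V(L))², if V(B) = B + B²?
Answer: 9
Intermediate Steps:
((-1)² + V(L))² = ((-1)² + 1*(1 + 1))² = (1 + 1*2)² = (1 + 2)² = 3² = 9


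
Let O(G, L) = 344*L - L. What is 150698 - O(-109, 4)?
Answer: 149326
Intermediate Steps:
O(G, L) = 343*L
150698 - O(-109, 4) = 150698 - 343*4 = 150698 - 1*1372 = 150698 - 1372 = 149326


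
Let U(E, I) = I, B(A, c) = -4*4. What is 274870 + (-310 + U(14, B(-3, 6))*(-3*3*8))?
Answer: 275712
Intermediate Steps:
B(A, c) = -16
274870 + (-310 + U(14, B(-3, 6))*(-3*3*8)) = 274870 + (-310 - 16*(-3*3)*8) = 274870 + (-310 - (-144)*8) = 274870 + (-310 - 16*(-72)) = 274870 + (-310 + 1152) = 274870 + 842 = 275712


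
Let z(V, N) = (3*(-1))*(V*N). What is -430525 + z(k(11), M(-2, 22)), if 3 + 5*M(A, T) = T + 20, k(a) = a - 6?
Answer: -430642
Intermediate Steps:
k(a) = -6 + a
M(A, T) = 17/5 + T/5 (M(A, T) = -⅗ + (T + 20)/5 = -⅗ + (20 + T)/5 = -⅗ + (4 + T/5) = 17/5 + T/5)
z(V, N) = -3*N*V
-430525 + z(k(11), M(-2, 22)) = -430525 - 3*(17/5 + (⅕)*22)*(-6 + 11) = -430525 - 3*(17/5 + 22/5)*5 = -430525 - 3*39/5*5 = -430525 - 117 = -430642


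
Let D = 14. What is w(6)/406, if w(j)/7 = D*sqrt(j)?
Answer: 7*sqrt(6)/29 ≈ 0.59126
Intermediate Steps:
w(j) = 98*sqrt(j) (w(j) = 7*(14*sqrt(j)) = 98*sqrt(j))
w(6)/406 = (98*sqrt(6))/406 = (98*sqrt(6))*(1/406) = 7*sqrt(6)/29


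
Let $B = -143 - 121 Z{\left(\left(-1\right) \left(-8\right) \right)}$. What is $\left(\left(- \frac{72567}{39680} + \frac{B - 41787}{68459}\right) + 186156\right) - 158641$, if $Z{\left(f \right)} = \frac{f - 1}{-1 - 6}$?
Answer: $\frac{74736580751427}{2716453120} \approx 27513.0$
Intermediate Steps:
$Z{\left(f \right)} = \frac{1}{7} - \frac{f}{7}$ ($Z{\left(f \right)} = \frac{-1 + f}{-7} = \left(-1 + f\right) \left(- \frac{1}{7}\right) = \frac{1}{7} - \frac{f}{7}$)
$B = -22$ ($B = -143 - 121 \left(\frac{1}{7} - \frac{\left(-1\right) \left(-8\right)}{7}\right) = -143 - 121 \left(\frac{1}{7} - \frac{8}{7}\right) = -143 - -121 = -143 + 121 = -22$)
$\left(\left(- \frac{72567}{39680} + \frac{B - 41787}{68459}\right) + 186156\right) - 158641 = \left(\left(- \frac{72567}{39680} + \frac{-22 - 41787}{68459}\right) + 186156\right) - 158641 = \left(\left(\left(-72567\right) \frac{1}{39680} + \left(-22 - 41787\right) \frac{1}{68459}\right) + 186156\right) - 158641 = \left(\left(- \frac{72567}{39680} - \frac{41809}{68459}\right) + 186156\right) - 158641 = \left(- \frac{6626845373}{2716453120} + 186156\right) - 158641 = \frac{505677420161347}{2716453120} - 158641 = \frac{74736580751427}{2716453120}$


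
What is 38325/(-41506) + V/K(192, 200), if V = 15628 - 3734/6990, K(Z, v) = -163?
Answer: -2288807595083/23645345610 ≈ -96.797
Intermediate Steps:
V = 54617993/3495 (V = 15628 - 3734/6990 = 15628 - 1*1867/3495 = 15628 - 1867/3495 = 54617993/3495 ≈ 15627.)
38325/(-41506) + V/K(192, 200) = 38325/(-41506) + (54617993/3495)/(-163) = 38325*(-1/41506) + (54617993/3495)*(-1/163) = -38325/41506 - 54617993/569685 = -2288807595083/23645345610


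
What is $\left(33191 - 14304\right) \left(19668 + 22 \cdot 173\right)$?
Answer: $443353438$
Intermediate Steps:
$\left(33191 - 14304\right) \left(19668 + 22 \cdot 173\right) = 18887 \left(19668 + 3806\right) = 18887 \cdot 23474 = 443353438$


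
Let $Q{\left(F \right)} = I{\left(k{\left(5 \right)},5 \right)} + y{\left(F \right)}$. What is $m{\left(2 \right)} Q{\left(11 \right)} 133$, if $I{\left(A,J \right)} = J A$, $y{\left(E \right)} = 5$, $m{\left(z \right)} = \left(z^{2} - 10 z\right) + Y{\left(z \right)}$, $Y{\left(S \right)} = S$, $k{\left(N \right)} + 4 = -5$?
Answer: $74480$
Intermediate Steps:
$k{\left(N \right)} = -9$ ($k{\left(N \right)} = -4 - 5 = -9$)
$m{\left(z \right)} = z^{2} - 9 z$ ($m{\left(z \right)} = \left(z^{2} - 10 z\right) + z = z^{2} - 9 z$)
$I{\left(A,J \right)} = A J$
$Q{\left(F \right)} = -40$ ($Q{\left(F \right)} = \left(-9\right) 5 + 5 = -45 + 5 = -40$)
$m{\left(2 \right)} Q{\left(11 \right)} 133 = 2 \left(-9 + 2\right) \left(-40\right) 133 = 2 \left(-7\right) \left(-40\right) 133 = \left(-14\right) \left(-40\right) 133 = 560 \cdot 133 = 74480$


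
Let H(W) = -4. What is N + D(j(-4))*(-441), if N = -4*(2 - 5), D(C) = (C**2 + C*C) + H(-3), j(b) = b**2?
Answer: -224016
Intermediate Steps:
D(C) = -4 + 2*C**2 (D(C) = (C**2 + C*C) - 4 = (C**2 + C**2) - 4 = 2*C**2 - 4 = -4 + 2*C**2)
N = 12 (N = -4*(-3) = 12)
N + D(j(-4))*(-441) = 12 + (-4 + 2*((-4)**2)**2)*(-441) = 12 + (-4 + 2*16**2)*(-441) = 12 + (-4 + 2*256)*(-441) = 12 + (-4 + 512)*(-441) = 12 + 508*(-441) = 12 - 224028 = -224016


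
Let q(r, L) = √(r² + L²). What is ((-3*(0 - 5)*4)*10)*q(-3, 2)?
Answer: 600*√13 ≈ 2163.3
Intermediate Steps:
q(r, L) = √(L² + r²)
((-3*(0 - 5)*4)*10)*q(-3, 2) = ((-3*(0 - 5)*4)*10)*√(2² + (-3)²) = ((-3*(-5)*4)*10)*√(4 + 9) = ((15*4)*10)*√13 = (60*10)*√13 = 600*√13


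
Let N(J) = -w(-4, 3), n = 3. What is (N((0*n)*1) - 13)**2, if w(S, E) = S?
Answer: 81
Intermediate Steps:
N(J) = 4 (N(J) = -1*(-4) = 4)
(N((0*n)*1) - 13)**2 = (4 - 13)**2 = (-9)**2 = 81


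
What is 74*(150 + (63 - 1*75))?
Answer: 10212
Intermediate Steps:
74*(150 + (63 - 1*75)) = 74*(150 + (63 - 75)) = 74*(150 - 12) = 74*138 = 10212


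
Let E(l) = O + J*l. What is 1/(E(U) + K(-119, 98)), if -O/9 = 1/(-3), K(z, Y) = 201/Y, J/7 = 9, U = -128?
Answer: -98/789777 ≈ -0.00012409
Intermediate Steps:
J = 63 (J = 7*9 = 63)
O = 3 (O = -9/(-3) = -9*(-1)/3 = -9*(-⅓) = 3)
E(l) = 3 + 63*l
1/(E(U) + K(-119, 98)) = 1/((3 + 63*(-128)) + 201/98) = 1/((3 - 8064) + 201*(1/98)) = 1/(-8061 + 201/98) = 1/(-789777/98) = -98/789777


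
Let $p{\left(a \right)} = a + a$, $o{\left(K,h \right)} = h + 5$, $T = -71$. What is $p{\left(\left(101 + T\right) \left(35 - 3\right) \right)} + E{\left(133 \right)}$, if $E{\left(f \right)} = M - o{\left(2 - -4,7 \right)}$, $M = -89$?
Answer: $1819$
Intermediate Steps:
$o{\left(K,h \right)} = 5 + h$
$E{\left(f \right)} = -101$ ($E{\left(f \right)} = -89 - \left(5 + 7\right) = -89 - 12 = -101$)
$p{\left(a \right)} = 2 a$
$p{\left(\left(101 + T\right) \left(35 - 3\right) \right)} + E{\left(133 \right)} = 2 \left(101 - 71\right) \left(35 - 3\right) - 101 = 2 \cdot 30 \cdot 32 - 101 = 2 \cdot 960 - 101 = 1920 - 101 = 1819$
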